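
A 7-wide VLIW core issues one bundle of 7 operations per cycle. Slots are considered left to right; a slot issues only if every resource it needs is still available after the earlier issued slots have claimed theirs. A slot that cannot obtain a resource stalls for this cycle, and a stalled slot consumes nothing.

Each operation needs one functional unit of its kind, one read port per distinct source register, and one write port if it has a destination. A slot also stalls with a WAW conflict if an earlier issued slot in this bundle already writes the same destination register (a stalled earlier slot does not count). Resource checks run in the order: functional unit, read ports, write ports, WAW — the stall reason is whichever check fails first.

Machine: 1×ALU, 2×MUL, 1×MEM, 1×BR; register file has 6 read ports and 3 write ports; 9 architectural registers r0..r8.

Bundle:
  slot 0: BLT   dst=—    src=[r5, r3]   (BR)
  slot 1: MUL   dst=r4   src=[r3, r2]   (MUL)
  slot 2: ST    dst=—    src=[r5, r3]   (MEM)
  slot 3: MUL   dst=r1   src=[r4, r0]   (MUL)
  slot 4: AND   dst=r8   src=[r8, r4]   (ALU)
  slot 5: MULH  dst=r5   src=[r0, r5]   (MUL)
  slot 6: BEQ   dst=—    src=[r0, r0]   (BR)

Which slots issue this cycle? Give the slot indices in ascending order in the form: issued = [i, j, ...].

issued = [0, 1, 2]

#0 BR src=r5,r3 dispatched  <A:1 Mu:2 Ld:1 B:0 rd:4 wr:3>
#1 MUL src=r3,r2 dispatched  <A:1 Mu:1 Ld:1 B:0 rd:2 wr:2>
#2 MEM src=r5,r3 dispatched  <A:1 Mu:1 Ld:0 B:0 rd:0 wr:2>
#3 MUL src=r4,r0 held:RD_PORT  <A:1 Mu:1 Ld:0 B:0 rd:0 wr:2>
#4 ALU src=r8,r4 held:RD_PORT  <A:1 Mu:1 Ld:0 B:0 rd:0 wr:2>
#5 MUL src=r0,r5 held:RD_PORT  <A:1 Mu:1 Ld:0 B:0 rd:0 wr:2>
#6 BR src=r0,r0 held:FU  <A:1 Mu:1 Ld:0 B:0 rd:0 wr:2>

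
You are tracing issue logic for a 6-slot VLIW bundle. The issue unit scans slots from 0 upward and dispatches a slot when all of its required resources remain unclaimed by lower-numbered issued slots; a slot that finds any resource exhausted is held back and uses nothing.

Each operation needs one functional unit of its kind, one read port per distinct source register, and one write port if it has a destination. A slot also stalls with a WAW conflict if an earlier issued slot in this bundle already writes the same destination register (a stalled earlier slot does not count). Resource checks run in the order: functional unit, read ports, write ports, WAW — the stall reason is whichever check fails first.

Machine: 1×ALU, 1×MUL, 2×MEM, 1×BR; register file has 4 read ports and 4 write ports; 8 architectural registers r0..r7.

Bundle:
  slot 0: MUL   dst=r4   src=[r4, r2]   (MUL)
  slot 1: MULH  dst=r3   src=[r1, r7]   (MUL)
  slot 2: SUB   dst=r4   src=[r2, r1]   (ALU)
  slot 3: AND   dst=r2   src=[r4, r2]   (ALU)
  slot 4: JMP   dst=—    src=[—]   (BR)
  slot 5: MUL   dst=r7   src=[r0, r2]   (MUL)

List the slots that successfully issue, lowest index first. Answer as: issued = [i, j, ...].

issued = [0, 3, 4]

(0) want 1×MUL +2rd +1wr — yes → AL1|MU0|ME2|BR1|rd2|wr3
(1) want 1×MUL +2rd +1wr — FU → AL1|MU0|ME2|BR1|rd2|wr3
(2) want 1×ALU +2rd +1wr — WAW → AL1|MU0|ME2|BR1|rd2|wr3
(3) want 1×ALU +2rd +1wr — yes → AL0|MU0|ME2|BR1|rd0|wr2
(4) want 1×BR +0rd +0wr — yes → AL0|MU0|ME2|BR0|rd0|wr2
(5) want 1×MUL +2rd +1wr — FU → AL0|MU0|ME2|BR0|rd0|wr2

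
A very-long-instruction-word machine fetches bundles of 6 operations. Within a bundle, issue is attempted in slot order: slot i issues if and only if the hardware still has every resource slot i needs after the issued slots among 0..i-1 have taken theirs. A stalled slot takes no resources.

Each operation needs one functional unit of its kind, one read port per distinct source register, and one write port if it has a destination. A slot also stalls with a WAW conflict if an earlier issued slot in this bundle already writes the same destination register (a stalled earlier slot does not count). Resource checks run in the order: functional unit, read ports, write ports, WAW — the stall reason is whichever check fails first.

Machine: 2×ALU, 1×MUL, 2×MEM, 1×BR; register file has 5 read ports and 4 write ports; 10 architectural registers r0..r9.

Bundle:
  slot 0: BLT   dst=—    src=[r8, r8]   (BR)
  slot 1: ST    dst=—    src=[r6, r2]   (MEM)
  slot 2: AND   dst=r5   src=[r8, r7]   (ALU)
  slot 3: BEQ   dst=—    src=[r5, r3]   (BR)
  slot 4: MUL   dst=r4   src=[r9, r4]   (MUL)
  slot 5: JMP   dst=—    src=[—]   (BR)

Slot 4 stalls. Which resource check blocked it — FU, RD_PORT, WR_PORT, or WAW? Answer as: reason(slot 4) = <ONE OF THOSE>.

reason(slot 4) = RD_PORT

  0. BR ⇒ go  {2A/1Mu/2Ld/0B | 4r 4w}
  1. MEM ⇒ go  {2A/1Mu/1Ld/0B | 2r 4w}
  2. ALU→r5 ⇒ go  {1A/1Mu/1Ld/0B | 0r 3w}
  3. BR ⇒ no(FU)  {1A/1Mu/1Ld/0B | 0r 3w}
  4. MUL→r4 ⇒ no(RD_PORT)  {1A/1Mu/1Ld/0B | 0r 3w}
  5. BR ⇒ no(FU)  {1A/1Mu/1Ld/0B | 0r 3w}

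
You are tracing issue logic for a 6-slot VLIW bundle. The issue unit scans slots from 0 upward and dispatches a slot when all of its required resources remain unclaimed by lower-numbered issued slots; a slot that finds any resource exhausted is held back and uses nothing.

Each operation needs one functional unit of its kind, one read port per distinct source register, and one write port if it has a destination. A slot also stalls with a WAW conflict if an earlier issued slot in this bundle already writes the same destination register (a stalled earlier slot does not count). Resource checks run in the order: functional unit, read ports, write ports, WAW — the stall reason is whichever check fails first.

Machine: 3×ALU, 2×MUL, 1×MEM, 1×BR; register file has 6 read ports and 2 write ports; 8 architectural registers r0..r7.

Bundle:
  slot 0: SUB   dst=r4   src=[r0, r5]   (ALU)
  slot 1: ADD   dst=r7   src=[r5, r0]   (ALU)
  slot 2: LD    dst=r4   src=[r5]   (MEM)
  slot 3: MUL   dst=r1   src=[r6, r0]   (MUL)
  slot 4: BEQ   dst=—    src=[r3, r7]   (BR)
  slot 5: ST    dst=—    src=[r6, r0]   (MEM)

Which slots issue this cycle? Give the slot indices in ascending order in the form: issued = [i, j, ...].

issued = [0, 1, 4]

(0) want 1×ALU +2rd +1wr — yes → AL2|MU2|ME1|BR1|rd4|wr1
(1) want 1×ALU +2rd +1wr — yes → AL1|MU2|ME1|BR1|rd2|wr0
(2) want 1×MEM +1rd +1wr — WR_PORT → AL1|MU2|ME1|BR1|rd2|wr0
(3) want 1×MUL +2rd +1wr — WR_PORT → AL1|MU2|ME1|BR1|rd2|wr0
(4) want 1×BR +2rd +0wr — yes → AL1|MU2|ME1|BR0|rd0|wr0
(5) want 1×MEM +2rd +0wr — RD_PORT → AL1|MU2|ME1|BR0|rd0|wr0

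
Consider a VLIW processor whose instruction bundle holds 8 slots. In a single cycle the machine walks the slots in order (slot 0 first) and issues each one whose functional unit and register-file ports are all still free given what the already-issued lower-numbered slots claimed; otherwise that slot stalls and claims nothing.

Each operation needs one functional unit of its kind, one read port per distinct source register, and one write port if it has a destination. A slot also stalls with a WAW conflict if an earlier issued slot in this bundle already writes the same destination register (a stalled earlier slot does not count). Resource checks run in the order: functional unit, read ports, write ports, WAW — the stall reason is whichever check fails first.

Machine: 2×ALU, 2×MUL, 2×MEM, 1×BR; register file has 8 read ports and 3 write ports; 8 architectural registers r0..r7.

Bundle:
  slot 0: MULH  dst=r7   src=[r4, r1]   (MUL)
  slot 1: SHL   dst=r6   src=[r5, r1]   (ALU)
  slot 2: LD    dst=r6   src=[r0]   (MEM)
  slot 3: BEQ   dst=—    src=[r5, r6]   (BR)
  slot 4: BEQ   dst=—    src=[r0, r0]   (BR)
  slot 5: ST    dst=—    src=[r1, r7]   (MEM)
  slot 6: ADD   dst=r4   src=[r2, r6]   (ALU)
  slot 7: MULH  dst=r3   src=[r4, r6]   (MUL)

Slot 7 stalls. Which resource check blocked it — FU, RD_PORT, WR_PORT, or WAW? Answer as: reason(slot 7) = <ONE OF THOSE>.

[0] MUL needs rd=2 wr=1: ok; after: ALU=2 MUL=1 MEM=2 BR=1, R=6, W=2
[1] ALU needs rd=2 wr=1: ok; after: ALU=1 MUL=1 MEM=2 BR=1, R=4, W=1
[2] MEM needs rd=1 wr=1: WAW; after: ALU=1 MUL=1 MEM=2 BR=1, R=4, W=1
[3] BR needs rd=2 wr=0: ok; after: ALU=1 MUL=1 MEM=2 BR=0, R=2, W=1
[4] BR needs rd=1 wr=0: FU; after: ALU=1 MUL=1 MEM=2 BR=0, R=2, W=1
[5] MEM needs rd=2 wr=0: ok; after: ALU=1 MUL=1 MEM=1 BR=0, R=0, W=1
[6] ALU needs rd=2 wr=1: RD_PORT; after: ALU=1 MUL=1 MEM=1 BR=0, R=0, W=1
[7] MUL needs rd=2 wr=1: RD_PORT; after: ALU=1 MUL=1 MEM=1 BR=0, R=0, W=1

reason(slot 7) = RD_PORT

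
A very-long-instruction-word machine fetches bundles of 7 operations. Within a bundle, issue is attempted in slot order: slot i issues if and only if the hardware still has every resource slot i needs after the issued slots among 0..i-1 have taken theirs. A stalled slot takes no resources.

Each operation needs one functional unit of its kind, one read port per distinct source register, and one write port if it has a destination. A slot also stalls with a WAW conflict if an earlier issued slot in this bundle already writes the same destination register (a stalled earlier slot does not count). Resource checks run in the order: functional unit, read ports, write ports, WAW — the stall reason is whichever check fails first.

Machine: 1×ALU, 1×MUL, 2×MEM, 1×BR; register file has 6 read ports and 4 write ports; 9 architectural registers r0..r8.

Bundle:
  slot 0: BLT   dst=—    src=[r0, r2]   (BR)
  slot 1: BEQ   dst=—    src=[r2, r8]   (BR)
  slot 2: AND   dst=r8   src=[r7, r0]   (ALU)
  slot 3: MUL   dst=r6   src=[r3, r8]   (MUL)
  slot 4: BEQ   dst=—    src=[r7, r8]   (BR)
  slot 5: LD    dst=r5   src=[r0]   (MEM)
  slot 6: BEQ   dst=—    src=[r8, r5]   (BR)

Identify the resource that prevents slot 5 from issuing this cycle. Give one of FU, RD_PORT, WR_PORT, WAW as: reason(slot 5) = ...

reason(slot 5) = RD_PORT

slot 0 (BR): ISSUE — free A1,Mu1,Ld2,B0 rp4 wp4
slot 1 (BR): stall FU — free A1,Mu1,Ld2,B0 rp4 wp4
slot 2 (ALU): ISSUE — free A0,Mu1,Ld2,B0 rp2 wp3
slot 3 (MUL): ISSUE — free A0,Mu0,Ld2,B0 rp0 wp2
slot 4 (BR): stall FU — free A0,Mu0,Ld2,B0 rp0 wp2
slot 5 (MEM): stall RD_PORT — free A0,Mu0,Ld2,B0 rp0 wp2
slot 6 (BR): stall FU — free A0,Mu0,Ld2,B0 rp0 wp2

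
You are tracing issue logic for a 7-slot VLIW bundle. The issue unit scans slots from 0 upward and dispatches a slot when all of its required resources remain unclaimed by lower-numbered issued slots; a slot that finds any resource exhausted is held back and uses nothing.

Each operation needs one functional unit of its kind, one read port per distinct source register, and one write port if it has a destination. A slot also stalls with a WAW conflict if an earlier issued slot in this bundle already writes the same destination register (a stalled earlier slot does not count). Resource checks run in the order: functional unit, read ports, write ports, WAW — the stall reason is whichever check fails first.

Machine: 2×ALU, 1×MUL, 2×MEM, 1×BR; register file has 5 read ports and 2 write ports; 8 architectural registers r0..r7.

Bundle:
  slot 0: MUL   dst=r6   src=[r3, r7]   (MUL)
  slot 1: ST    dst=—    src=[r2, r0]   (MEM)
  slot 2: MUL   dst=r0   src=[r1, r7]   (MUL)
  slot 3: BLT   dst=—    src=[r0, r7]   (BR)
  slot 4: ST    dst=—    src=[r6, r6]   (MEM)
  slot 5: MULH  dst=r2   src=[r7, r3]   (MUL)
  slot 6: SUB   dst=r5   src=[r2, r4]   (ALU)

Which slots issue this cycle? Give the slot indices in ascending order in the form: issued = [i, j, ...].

issued = [0, 1, 4]

  0. MUL→r6 ⇒ go  {2A/0Mu/2Ld/1B | 3r 1w}
  1. MEM ⇒ go  {2A/0Mu/1Ld/1B | 1r 1w}
  2. MUL→r0 ⇒ no(FU)  {2A/0Mu/1Ld/1B | 1r 1w}
  3. BR ⇒ no(RD_PORT)  {2A/0Mu/1Ld/1B | 1r 1w}
  4. MEM ⇒ go  {2A/0Mu/0Ld/1B | 0r 1w}
  5. MUL→r2 ⇒ no(FU)  {2A/0Mu/0Ld/1B | 0r 1w}
  6. ALU→r5 ⇒ no(RD_PORT)  {2A/0Mu/0Ld/1B | 0r 1w}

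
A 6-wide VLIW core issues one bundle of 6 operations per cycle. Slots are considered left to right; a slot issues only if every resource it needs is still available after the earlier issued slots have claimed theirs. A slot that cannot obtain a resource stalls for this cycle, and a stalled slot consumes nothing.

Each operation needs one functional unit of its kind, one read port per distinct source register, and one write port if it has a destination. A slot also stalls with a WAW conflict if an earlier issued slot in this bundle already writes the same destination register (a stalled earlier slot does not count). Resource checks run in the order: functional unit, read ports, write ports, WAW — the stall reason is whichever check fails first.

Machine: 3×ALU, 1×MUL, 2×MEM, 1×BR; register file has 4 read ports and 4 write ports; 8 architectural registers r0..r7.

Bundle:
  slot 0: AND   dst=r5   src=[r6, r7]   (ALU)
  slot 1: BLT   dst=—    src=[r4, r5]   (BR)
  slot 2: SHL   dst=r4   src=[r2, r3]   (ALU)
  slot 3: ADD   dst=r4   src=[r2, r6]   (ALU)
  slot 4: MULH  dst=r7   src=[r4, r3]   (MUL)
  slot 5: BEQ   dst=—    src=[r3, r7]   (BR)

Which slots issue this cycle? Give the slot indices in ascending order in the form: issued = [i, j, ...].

  0. ALU→r5 ⇒ go  {2A/1Mu/2Ld/1B | 2r 3w}
  1. BR ⇒ go  {2A/1Mu/2Ld/0B | 0r 3w}
  2. ALU→r4 ⇒ no(RD_PORT)  {2A/1Mu/2Ld/0B | 0r 3w}
  3. ALU→r4 ⇒ no(RD_PORT)  {2A/1Mu/2Ld/0B | 0r 3w}
  4. MUL→r7 ⇒ no(RD_PORT)  {2A/1Mu/2Ld/0B | 0r 3w}
  5. BR ⇒ no(FU)  {2A/1Mu/2Ld/0B | 0r 3w}

issued = [0, 1]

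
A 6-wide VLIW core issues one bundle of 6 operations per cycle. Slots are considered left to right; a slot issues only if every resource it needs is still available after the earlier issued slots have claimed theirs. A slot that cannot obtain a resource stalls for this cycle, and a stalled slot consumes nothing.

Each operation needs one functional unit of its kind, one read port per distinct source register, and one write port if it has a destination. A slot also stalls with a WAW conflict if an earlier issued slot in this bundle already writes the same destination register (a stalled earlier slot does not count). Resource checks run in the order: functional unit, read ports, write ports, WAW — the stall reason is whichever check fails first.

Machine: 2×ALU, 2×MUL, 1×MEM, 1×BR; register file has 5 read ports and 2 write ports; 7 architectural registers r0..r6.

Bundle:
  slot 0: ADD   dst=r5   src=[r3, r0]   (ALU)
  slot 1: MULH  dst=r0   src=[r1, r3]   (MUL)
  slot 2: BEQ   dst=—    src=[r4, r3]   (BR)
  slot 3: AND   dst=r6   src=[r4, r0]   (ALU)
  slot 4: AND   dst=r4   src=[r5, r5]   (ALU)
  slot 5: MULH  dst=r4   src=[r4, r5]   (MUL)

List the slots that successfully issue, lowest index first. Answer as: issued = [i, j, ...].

issued = [0, 1]

[0] ALU needs rd=2 wr=1: ok; after: ALU=1 MUL=2 MEM=1 BR=1, R=3, W=1
[1] MUL needs rd=2 wr=1: ok; after: ALU=1 MUL=1 MEM=1 BR=1, R=1, W=0
[2] BR needs rd=2 wr=0: RD_PORT; after: ALU=1 MUL=1 MEM=1 BR=1, R=1, W=0
[3] ALU needs rd=2 wr=1: RD_PORT; after: ALU=1 MUL=1 MEM=1 BR=1, R=1, W=0
[4] ALU needs rd=1 wr=1: WR_PORT; after: ALU=1 MUL=1 MEM=1 BR=1, R=1, W=0
[5] MUL needs rd=2 wr=1: RD_PORT; after: ALU=1 MUL=1 MEM=1 BR=1, R=1, W=0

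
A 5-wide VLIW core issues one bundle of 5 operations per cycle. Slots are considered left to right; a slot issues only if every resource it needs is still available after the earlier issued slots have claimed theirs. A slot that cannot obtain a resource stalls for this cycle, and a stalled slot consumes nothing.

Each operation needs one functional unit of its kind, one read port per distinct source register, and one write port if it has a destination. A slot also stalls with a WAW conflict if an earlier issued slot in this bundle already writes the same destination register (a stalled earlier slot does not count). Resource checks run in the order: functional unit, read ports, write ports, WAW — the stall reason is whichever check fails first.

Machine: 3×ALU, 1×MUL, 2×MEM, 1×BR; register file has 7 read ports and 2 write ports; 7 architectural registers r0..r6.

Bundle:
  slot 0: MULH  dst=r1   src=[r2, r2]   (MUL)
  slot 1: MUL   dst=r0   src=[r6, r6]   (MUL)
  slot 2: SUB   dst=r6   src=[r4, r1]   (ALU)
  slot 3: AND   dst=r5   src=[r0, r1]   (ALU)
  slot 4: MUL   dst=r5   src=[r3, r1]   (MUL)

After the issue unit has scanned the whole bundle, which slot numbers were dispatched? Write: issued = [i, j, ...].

issued = [0, 2]

  0. MUL→r1 ⇒ go  {3A/0Mu/2Ld/1B | 6r 1w}
  1. MUL→r0 ⇒ no(FU)  {3A/0Mu/2Ld/1B | 6r 1w}
  2. ALU→r6 ⇒ go  {2A/0Mu/2Ld/1B | 4r 0w}
  3. ALU→r5 ⇒ no(WR_PORT)  {2A/0Mu/2Ld/1B | 4r 0w}
  4. MUL→r5 ⇒ no(FU)  {2A/0Mu/2Ld/1B | 4r 0w}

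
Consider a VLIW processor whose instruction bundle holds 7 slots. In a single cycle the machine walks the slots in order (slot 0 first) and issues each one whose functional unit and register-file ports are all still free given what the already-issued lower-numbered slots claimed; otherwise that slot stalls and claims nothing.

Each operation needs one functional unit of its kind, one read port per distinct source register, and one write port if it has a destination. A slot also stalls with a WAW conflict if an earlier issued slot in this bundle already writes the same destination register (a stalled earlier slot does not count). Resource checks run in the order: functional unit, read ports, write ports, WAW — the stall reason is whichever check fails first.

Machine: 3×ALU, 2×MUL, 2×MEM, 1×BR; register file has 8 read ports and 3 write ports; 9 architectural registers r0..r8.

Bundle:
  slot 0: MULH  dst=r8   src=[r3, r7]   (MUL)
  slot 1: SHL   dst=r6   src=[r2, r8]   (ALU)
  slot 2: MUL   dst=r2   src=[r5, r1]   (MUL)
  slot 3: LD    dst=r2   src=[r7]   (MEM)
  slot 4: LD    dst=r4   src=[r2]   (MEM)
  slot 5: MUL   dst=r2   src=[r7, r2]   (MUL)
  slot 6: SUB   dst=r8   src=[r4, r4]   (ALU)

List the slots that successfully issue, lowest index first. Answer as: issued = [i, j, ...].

slot 0 (MUL): ISSUE — free A3,Mu1,Ld2,B1 rp6 wp2
slot 1 (ALU): ISSUE — free A2,Mu1,Ld2,B1 rp4 wp1
slot 2 (MUL): ISSUE — free A2,Mu0,Ld2,B1 rp2 wp0
slot 3 (MEM): stall WR_PORT — free A2,Mu0,Ld2,B1 rp2 wp0
slot 4 (MEM): stall WR_PORT — free A2,Mu0,Ld2,B1 rp2 wp0
slot 5 (MUL): stall FU — free A2,Mu0,Ld2,B1 rp2 wp0
slot 6 (ALU): stall WR_PORT — free A2,Mu0,Ld2,B1 rp2 wp0

issued = [0, 1, 2]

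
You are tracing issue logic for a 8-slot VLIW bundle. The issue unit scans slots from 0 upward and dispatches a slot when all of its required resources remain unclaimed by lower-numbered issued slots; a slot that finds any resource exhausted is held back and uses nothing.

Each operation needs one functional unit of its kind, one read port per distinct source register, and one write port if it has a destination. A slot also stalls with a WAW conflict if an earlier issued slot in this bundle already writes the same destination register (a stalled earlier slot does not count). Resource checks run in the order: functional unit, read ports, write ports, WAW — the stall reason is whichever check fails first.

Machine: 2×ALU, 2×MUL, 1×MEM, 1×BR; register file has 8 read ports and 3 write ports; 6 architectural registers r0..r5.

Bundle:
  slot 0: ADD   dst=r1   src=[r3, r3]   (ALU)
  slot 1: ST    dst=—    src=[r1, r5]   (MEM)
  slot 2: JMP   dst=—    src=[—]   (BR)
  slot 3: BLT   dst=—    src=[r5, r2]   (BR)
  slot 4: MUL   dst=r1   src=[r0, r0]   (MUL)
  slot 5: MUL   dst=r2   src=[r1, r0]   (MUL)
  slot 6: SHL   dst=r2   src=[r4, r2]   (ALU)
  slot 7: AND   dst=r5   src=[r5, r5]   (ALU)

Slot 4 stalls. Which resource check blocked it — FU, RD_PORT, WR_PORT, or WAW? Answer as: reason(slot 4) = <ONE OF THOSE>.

reason(slot 4) = WAW

#0 ALU src=r3,r3 dispatched  <A:1 Mu:2 Ld:1 B:1 rd:7 wr:2>
#1 MEM src=r1,r5 dispatched  <A:1 Mu:2 Ld:0 B:1 rd:5 wr:2>
#2 BR src=- dispatched  <A:1 Mu:2 Ld:0 B:0 rd:5 wr:2>
#3 BR src=r5,r2 held:FU  <A:1 Mu:2 Ld:0 B:0 rd:5 wr:2>
#4 MUL src=r0,r0 held:WAW  <A:1 Mu:2 Ld:0 B:0 rd:5 wr:2>
#5 MUL src=r1,r0 dispatched  <A:1 Mu:1 Ld:0 B:0 rd:3 wr:1>
#6 ALU src=r4,r2 held:WAW  <A:1 Mu:1 Ld:0 B:0 rd:3 wr:1>
#7 ALU src=r5,r5 dispatched  <A:0 Mu:1 Ld:0 B:0 rd:2 wr:0>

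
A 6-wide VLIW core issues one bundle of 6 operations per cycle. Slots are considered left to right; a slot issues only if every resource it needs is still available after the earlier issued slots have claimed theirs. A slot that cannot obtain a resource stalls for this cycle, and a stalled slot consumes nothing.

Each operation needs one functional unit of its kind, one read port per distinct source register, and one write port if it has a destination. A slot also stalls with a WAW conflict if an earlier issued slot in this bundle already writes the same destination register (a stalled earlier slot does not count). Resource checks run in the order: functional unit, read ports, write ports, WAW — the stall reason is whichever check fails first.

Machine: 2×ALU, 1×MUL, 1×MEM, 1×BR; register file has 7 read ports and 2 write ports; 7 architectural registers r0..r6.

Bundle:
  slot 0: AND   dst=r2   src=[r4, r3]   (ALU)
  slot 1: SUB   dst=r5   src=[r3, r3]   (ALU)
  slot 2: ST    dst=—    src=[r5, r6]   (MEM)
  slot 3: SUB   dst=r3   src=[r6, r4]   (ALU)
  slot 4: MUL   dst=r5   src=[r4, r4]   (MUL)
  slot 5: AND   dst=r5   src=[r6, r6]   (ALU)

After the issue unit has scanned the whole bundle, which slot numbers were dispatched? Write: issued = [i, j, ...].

issued = [0, 1, 2]

slot 0 (ALU): ISSUE — free A1,Mu1,Ld1,B1 rp5 wp1
slot 1 (ALU): ISSUE — free A0,Mu1,Ld1,B1 rp4 wp0
slot 2 (MEM): ISSUE — free A0,Mu1,Ld0,B1 rp2 wp0
slot 3 (ALU): stall FU — free A0,Mu1,Ld0,B1 rp2 wp0
slot 4 (MUL): stall WR_PORT — free A0,Mu1,Ld0,B1 rp2 wp0
slot 5 (ALU): stall FU — free A0,Mu1,Ld0,B1 rp2 wp0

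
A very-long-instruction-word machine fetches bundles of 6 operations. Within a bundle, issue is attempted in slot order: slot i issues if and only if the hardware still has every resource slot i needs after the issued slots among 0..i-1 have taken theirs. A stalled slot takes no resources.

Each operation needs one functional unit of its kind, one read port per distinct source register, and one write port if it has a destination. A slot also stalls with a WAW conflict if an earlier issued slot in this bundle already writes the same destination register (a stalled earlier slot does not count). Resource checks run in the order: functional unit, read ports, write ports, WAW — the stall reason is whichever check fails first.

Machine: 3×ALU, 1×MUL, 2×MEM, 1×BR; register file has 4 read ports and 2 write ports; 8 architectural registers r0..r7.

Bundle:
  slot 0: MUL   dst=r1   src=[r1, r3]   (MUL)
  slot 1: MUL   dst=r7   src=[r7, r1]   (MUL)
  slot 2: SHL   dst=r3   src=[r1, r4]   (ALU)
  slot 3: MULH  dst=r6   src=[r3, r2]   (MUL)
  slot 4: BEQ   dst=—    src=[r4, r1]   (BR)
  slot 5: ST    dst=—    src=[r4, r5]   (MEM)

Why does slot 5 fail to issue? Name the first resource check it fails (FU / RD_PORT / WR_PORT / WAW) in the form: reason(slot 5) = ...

(0) want 1×MUL +2rd +1wr — yes → AL3|MU0|ME2|BR1|rd2|wr1
(1) want 1×MUL +2rd +1wr — FU → AL3|MU0|ME2|BR1|rd2|wr1
(2) want 1×ALU +2rd +1wr — yes → AL2|MU0|ME2|BR1|rd0|wr0
(3) want 1×MUL +2rd +1wr — FU → AL2|MU0|ME2|BR1|rd0|wr0
(4) want 1×BR +2rd +0wr — RD_PORT → AL2|MU0|ME2|BR1|rd0|wr0
(5) want 1×MEM +2rd +0wr — RD_PORT → AL2|MU0|ME2|BR1|rd0|wr0

reason(slot 5) = RD_PORT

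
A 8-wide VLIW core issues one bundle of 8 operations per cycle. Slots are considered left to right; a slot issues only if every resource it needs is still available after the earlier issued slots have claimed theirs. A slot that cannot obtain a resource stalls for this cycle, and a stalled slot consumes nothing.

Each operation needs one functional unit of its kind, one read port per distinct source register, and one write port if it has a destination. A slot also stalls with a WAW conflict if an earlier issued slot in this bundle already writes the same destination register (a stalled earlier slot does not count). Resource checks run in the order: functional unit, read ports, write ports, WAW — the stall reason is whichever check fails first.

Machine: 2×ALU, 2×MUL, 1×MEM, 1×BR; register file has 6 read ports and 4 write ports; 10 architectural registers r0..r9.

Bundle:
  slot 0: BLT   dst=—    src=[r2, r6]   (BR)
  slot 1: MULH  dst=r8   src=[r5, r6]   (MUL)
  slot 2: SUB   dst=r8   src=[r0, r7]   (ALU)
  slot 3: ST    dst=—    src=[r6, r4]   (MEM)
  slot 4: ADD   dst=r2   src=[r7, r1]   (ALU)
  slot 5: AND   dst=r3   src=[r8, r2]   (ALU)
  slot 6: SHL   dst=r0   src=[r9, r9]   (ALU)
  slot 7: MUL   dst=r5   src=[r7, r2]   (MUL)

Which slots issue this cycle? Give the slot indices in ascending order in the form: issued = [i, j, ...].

issued = [0, 1, 3]

[0] BR needs rd=2 wr=0: ok; after: ALU=2 MUL=2 MEM=1 BR=0, R=4, W=4
[1] MUL needs rd=2 wr=1: ok; after: ALU=2 MUL=1 MEM=1 BR=0, R=2, W=3
[2] ALU needs rd=2 wr=1: WAW; after: ALU=2 MUL=1 MEM=1 BR=0, R=2, W=3
[3] MEM needs rd=2 wr=0: ok; after: ALU=2 MUL=1 MEM=0 BR=0, R=0, W=3
[4] ALU needs rd=2 wr=1: RD_PORT; after: ALU=2 MUL=1 MEM=0 BR=0, R=0, W=3
[5] ALU needs rd=2 wr=1: RD_PORT; after: ALU=2 MUL=1 MEM=0 BR=0, R=0, W=3
[6] ALU needs rd=1 wr=1: RD_PORT; after: ALU=2 MUL=1 MEM=0 BR=0, R=0, W=3
[7] MUL needs rd=2 wr=1: RD_PORT; after: ALU=2 MUL=1 MEM=0 BR=0, R=0, W=3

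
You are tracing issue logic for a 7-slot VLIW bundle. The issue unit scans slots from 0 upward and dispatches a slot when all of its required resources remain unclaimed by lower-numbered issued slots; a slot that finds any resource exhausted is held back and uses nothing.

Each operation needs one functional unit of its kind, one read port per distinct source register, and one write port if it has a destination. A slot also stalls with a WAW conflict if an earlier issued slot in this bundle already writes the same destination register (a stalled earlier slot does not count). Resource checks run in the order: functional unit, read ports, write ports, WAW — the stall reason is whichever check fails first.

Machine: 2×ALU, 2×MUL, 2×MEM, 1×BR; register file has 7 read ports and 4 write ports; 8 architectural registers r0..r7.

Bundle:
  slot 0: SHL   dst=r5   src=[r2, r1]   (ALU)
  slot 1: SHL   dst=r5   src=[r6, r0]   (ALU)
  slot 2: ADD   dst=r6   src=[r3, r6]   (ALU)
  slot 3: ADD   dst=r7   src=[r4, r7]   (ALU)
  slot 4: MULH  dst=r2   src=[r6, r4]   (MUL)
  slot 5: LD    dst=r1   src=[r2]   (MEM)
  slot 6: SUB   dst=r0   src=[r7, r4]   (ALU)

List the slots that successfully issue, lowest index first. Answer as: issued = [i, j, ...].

(0) want 1×ALU +2rd +1wr — yes → AL1|MU2|ME2|BR1|rd5|wr3
(1) want 1×ALU +2rd +1wr — WAW → AL1|MU2|ME2|BR1|rd5|wr3
(2) want 1×ALU +2rd +1wr — yes → AL0|MU2|ME2|BR1|rd3|wr2
(3) want 1×ALU +2rd +1wr — FU → AL0|MU2|ME2|BR1|rd3|wr2
(4) want 1×MUL +2rd +1wr — yes → AL0|MU1|ME2|BR1|rd1|wr1
(5) want 1×MEM +1rd +1wr — yes → AL0|MU1|ME1|BR1|rd0|wr0
(6) want 1×ALU +2rd +1wr — FU → AL0|MU1|ME1|BR1|rd0|wr0

issued = [0, 2, 4, 5]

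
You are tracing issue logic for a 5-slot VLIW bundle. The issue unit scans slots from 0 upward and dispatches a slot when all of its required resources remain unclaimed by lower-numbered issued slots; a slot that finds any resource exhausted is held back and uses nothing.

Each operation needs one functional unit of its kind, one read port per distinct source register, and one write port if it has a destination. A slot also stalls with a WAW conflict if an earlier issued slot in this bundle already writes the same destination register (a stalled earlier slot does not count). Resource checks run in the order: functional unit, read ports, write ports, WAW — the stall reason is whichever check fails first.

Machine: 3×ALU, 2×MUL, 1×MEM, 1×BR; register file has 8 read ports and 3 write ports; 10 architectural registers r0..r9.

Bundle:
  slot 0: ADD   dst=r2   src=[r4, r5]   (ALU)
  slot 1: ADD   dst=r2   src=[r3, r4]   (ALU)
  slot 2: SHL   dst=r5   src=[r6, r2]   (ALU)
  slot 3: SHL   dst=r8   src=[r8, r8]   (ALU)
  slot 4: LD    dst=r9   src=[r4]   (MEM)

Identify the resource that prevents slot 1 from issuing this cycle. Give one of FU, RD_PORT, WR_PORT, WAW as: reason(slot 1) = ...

reason(slot 1) = WAW

(0) want 1×ALU +2rd +1wr — yes → AL2|MU2|ME1|BR1|rd6|wr2
(1) want 1×ALU +2rd +1wr — WAW → AL2|MU2|ME1|BR1|rd6|wr2
(2) want 1×ALU +2rd +1wr — yes → AL1|MU2|ME1|BR1|rd4|wr1
(3) want 1×ALU +1rd +1wr — yes → AL0|MU2|ME1|BR1|rd3|wr0
(4) want 1×MEM +1rd +1wr — WR_PORT → AL0|MU2|ME1|BR1|rd3|wr0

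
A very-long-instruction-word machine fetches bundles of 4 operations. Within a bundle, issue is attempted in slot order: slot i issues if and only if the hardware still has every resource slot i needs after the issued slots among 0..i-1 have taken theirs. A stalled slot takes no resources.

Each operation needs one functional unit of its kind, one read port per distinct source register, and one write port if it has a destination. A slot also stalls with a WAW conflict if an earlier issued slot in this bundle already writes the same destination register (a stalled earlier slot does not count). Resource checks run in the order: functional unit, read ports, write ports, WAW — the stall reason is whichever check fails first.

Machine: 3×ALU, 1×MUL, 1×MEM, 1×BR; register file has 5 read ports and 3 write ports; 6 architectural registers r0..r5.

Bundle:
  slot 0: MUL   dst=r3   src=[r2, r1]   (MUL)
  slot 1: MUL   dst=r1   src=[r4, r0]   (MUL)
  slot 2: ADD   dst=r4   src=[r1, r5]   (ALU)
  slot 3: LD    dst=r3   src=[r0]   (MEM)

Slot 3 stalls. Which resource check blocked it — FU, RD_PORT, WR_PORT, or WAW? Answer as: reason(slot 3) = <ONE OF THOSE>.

slot 0 (MUL): ISSUE — free A3,Mu0,Ld1,B1 rp3 wp2
slot 1 (MUL): stall FU — free A3,Mu0,Ld1,B1 rp3 wp2
slot 2 (ALU): ISSUE — free A2,Mu0,Ld1,B1 rp1 wp1
slot 3 (MEM): stall WAW — free A2,Mu0,Ld1,B1 rp1 wp1

reason(slot 3) = WAW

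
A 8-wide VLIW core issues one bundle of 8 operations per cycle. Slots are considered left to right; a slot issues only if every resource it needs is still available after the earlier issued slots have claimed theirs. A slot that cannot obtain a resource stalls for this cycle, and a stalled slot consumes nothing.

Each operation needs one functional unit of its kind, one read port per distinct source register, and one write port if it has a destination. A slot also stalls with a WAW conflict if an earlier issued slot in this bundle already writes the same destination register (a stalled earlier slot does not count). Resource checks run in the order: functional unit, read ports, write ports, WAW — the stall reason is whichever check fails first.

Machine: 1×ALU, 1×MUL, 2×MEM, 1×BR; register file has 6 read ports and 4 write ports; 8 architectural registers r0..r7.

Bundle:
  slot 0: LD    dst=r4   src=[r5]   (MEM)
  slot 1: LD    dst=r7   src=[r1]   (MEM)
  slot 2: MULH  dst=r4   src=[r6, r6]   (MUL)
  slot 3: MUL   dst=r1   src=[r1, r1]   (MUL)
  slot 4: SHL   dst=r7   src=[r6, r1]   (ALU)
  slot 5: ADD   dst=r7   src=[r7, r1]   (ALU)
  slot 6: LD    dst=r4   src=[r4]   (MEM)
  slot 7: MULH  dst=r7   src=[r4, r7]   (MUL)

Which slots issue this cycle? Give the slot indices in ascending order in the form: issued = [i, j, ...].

issued = [0, 1, 3]

slot 0 (MEM): ISSUE — free A1,Mu1,Ld1,B1 rp5 wp3
slot 1 (MEM): ISSUE — free A1,Mu1,Ld0,B1 rp4 wp2
slot 2 (MUL): stall WAW — free A1,Mu1,Ld0,B1 rp4 wp2
slot 3 (MUL): ISSUE — free A1,Mu0,Ld0,B1 rp3 wp1
slot 4 (ALU): stall WAW — free A1,Mu0,Ld0,B1 rp3 wp1
slot 5 (ALU): stall WAW — free A1,Mu0,Ld0,B1 rp3 wp1
slot 6 (MEM): stall FU — free A1,Mu0,Ld0,B1 rp3 wp1
slot 7 (MUL): stall FU — free A1,Mu0,Ld0,B1 rp3 wp1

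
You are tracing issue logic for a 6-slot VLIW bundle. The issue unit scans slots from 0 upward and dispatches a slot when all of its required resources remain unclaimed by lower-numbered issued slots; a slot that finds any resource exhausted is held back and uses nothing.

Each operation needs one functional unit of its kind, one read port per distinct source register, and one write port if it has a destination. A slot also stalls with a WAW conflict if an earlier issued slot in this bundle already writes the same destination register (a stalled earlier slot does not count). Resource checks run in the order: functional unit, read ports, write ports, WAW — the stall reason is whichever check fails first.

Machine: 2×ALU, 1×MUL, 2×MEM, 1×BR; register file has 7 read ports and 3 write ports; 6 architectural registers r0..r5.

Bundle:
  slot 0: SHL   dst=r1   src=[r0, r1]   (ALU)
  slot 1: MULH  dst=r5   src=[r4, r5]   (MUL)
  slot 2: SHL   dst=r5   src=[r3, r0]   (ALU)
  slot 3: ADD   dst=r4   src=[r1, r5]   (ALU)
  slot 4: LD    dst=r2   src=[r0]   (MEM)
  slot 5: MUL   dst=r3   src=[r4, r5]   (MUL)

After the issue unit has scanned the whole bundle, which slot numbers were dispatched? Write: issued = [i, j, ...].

issued = [0, 1, 3]

  0. ALU→r1 ⇒ go  {1A/1Mu/2Ld/1B | 5r 2w}
  1. MUL→r5 ⇒ go  {1A/0Mu/2Ld/1B | 3r 1w}
  2. ALU→r5 ⇒ no(WAW)  {1A/0Mu/2Ld/1B | 3r 1w}
  3. ALU→r4 ⇒ go  {0A/0Mu/2Ld/1B | 1r 0w}
  4. MEM→r2 ⇒ no(WR_PORT)  {0A/0Mu/2Ld/1B | 1r 0w}
  5. MUL→r3 ⇒ no(FU)  {0A/0Mu/2Ld/1B | 1r 0w}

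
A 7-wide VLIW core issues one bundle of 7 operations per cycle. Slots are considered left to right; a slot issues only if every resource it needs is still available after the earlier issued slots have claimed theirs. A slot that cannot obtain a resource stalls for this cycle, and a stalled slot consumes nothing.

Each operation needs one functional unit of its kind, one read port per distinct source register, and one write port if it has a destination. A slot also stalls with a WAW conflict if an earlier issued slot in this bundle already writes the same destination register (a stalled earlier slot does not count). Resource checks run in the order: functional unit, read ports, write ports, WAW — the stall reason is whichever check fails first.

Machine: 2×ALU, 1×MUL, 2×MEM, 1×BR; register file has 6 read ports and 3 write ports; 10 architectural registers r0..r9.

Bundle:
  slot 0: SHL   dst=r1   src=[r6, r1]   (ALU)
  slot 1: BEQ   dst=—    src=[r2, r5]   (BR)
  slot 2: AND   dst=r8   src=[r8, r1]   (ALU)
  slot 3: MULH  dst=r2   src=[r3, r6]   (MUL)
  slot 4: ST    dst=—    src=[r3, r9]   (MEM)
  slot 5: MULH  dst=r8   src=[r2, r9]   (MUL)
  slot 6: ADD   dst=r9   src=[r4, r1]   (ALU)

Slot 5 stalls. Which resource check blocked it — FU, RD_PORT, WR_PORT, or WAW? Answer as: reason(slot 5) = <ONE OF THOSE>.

slot 0 (ALU): ISSUE — free A1,Mu1,Ld2,B1 rp4 wp2
slot 1 (BR): ISSUE — free A1,Mu1,Ld2,B0 rp2 wp2
slot 2 (ALU): ISSUE — free A0,Mu1,Ld2,B0 rp0 wp1
slot 3 (MUL): stall RD_PORT — free A0,Mu1,Ld2,B0 rp0 wp1
slot 4 (MEM): stall RD_PORT — free A0,Mu1,Ld2,B0 rp0 wp1
slot 5 (MUL): stall RD_PORT — free A0,Mu1,Ld2,B0 rp0 wp1
slot 6 (ALU): stall FU — free A0,Mu1,Ld2,B0 rp0 wp1

reason(slot 5) = RD_PORT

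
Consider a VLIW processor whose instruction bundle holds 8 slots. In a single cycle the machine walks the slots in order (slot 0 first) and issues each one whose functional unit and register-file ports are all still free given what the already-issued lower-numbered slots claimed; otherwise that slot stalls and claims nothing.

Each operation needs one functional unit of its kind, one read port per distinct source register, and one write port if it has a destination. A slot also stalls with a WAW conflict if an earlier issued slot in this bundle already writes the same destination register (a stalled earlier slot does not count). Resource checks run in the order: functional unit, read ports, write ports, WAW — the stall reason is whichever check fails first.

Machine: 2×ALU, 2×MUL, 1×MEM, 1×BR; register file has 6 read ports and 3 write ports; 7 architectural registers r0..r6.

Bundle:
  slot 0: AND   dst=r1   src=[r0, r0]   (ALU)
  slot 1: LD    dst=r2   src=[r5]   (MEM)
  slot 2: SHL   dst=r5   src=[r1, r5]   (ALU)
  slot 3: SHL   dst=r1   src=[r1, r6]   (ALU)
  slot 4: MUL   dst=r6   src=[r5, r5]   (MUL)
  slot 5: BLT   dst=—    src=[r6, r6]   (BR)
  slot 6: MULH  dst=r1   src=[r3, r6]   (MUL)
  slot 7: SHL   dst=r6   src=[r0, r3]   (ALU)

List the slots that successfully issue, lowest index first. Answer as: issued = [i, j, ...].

issued = [0, 1, 2, 5]

slot 0 (ALU): ISSUE — free A1,Mu2,Ld1,B1 rp5 wp2
slot 1 (MEM): ISSUE — free A1,Mu2,Ld0,B1 rp4 wp1
slot 2 (ALU): ISSUE — free A0,Mu2,Ld0,B1 rp2 wp0
slot 3 (ALU): stall FU — free A0,Mu2,Ld0,B1 rp2 wp0
slot 4 (MUL): stall WR_PORT — free A0,Mu2,Ld0,B1 rp2 wp0
slot 5 (BR): ISSUE — free A0,Mu2,Ld0,B0 rp1 wp0
slot 6 (MUL): stall RD_PORT — free A0,Mu2,Ld0,B0 rp1 wp0
slot 7 (ALU): stall FU — free A0,Mu2,Ld0,B0 rp1 wp0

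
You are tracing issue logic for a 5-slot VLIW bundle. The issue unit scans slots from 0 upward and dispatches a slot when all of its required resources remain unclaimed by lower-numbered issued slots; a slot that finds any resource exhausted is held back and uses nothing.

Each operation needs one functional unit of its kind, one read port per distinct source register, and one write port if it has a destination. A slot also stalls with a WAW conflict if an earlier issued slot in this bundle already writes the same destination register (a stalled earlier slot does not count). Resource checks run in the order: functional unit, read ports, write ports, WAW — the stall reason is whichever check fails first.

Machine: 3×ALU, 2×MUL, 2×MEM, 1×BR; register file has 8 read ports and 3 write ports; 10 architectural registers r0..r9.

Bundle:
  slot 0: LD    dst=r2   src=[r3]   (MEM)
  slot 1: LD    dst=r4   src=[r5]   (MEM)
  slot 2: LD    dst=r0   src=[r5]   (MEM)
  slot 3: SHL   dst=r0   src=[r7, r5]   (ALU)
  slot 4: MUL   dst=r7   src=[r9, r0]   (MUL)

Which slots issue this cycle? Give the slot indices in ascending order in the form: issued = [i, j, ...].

slot 0 (MEM): ISSUE — free A3,Mu2,Ld1,B1 rp7 wp2
slot 1 (MEM): ISSUE — free A3,Mu2,Ld0,B1 rp6 wp1
slot 2 (MEM): stall FU — free A3,Mu2,Ld0,B1 rp6 wp1
slot 3 (ALU): ISSUE — free A2,Mu2,Ld0,B1 rp4 wp0
slot 4 (MUL): stall WR_PORT — free A2,Mu2,Ld0,B1 rp4 wp0

issued = [0, 1, 3]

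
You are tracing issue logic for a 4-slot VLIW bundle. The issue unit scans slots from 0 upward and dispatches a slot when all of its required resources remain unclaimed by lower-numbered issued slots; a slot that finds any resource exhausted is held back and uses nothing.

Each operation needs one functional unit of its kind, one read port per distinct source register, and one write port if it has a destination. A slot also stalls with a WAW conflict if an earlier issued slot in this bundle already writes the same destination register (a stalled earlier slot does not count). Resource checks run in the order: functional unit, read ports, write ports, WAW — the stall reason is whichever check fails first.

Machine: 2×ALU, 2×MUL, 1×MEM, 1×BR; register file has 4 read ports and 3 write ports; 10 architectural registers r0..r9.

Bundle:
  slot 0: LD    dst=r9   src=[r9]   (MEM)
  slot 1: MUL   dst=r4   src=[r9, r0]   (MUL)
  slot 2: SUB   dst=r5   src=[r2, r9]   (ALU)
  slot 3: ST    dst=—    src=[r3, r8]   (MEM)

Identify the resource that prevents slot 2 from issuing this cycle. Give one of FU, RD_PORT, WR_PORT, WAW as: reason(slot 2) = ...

  0. MEM→r9 ⇒ go  {2A/2Mu/0Ld/1B | 3r 2w}
  1. MUL→r4 ⇒ go  {2A/1Mu/0Ld/1B | 1r 1w}
  2. ALU→r5 ⇒ no(RD_PORT)  {2A/1Mu/0Ld/1B | 1r 1w}
  3. MEM ⇒ no(FU)  {2A/1Mu/0Ld/1B | 1r 1w}

reason(slot 2) = RD_PORT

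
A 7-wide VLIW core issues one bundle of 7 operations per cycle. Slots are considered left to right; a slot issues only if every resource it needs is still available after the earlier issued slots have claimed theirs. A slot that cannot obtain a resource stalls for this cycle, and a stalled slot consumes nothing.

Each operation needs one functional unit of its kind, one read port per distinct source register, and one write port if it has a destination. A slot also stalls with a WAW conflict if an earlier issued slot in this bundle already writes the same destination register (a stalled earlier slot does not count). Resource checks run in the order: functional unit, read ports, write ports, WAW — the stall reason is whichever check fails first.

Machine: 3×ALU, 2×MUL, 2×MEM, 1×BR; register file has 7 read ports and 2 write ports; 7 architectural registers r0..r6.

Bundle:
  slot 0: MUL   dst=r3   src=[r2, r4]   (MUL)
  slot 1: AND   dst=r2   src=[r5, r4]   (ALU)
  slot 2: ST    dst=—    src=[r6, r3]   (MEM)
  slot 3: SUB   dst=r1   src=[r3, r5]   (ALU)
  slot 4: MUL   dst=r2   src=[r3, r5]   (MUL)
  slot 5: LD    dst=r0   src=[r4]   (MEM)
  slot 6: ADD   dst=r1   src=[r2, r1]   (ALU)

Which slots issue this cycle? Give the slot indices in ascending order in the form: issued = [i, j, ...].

#0 MUL src=r2,r4 dispatched  <A:3 Mu:1 Ld:2 B:1 rd:5 wr:1>
#1 ALU src=r5,r4 dispatched  <A:2 Mu:1 Ld:2 B:1 rd:3 wr:0>
#2 MEM src=r6,r3 dispatched  <A:2 Mu:1 Ld:1 B:1 rd:1 wr:0>
#3 ALU src=r3,r5 held:RD_PORT  <A:2 Mu:1 Ld:1 B:1 rd:1 wr:0>
#4 MUL src=r3,r5 held:RD_PORT  <A:2 Mu:1 Ld:1 B:1 rd:1 wr:0>
#5 MEM src=r4 held:WR_PORT  <A:2 Mu:1 Ld:1 B:1 rd:1 wr:0>
#6 ALU src=r2,r1 held:RD_PORT  <A:2 Mu:1 Ld:1 B:1 rd:1 wr:0>

issued = [0, 1, 2]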